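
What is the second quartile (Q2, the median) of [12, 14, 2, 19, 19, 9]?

13

Step 1: Sort the data: [2, 9, 12, 14, 19, 19]
Step 2: n = 6
Step 3: Q2 is the median. Since n is even, it is the average of the values at positions 3 and 4:
  Q2 = (12 + 14) / 2 = 13
Step 4: Q2 = 13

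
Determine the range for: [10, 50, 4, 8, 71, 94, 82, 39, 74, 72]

90

Step 1: Identify the maximum value: max = 94
Step 2: Identify the minimum value: min = 4
Step 3: Range = max - min = 94 - 4 = 90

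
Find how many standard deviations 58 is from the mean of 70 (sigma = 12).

-1

Step 1: Recall the z-score formula: z = (x - mu) / sigma
Step 2: Substitute values: z = (58 - 70) / 12
Step 3: z = -12 / 12 = -1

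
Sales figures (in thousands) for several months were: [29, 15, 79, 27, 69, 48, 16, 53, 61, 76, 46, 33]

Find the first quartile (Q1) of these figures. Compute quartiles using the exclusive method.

27.5

Step 1: Sort the data: [15, 16, 27, 29, 33, 46, 48, 53, 61, 69, 76, 79]
Step 2: n = 12
Step 3: Using the exclusive quartile method:
  Q1 = 27.5
  Q2 (median) = 47
  Q3 = 67
  IQR = Q3 - Q1 = 67 - 27.5 = 39.5
Step 4: Q1 = 27.5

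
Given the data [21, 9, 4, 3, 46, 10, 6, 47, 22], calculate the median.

10

Step 1: Sort the data in ascending order: [3, 4, 6, 9, 10, 21, 22, 46, 47]
Step 2: The number of values is n = 9.
Step 3: Since n is odd, the median is the middle value at position 5: 10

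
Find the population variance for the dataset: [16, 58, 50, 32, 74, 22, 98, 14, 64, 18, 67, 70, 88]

755.6213

Step 1: Compute the mean: (16 + 58 + 50 + 32 + 74 + 22 + 98 + 14 + 64 + 18 + 67 + 70 + 88) / 13 = 51.6154
Step 2: Compute squared deviations from the mean:
  (16 - 51.6154)^2 = 1268.4556
  (58 - 51.6154)^2 = 40.7633
  (50 - 51.6154)^2 = 2.6095
  (32 - 51.6154)^2 = 384.7633
  (74 - 51.6154)^2 = 501.071
  (22 - 51.6154)^2 = 877.071
  (98 - 51.6154)^2 = 2151.5325
  (14 - 51.6154)^2 = 1414.9172
  (64 - 51.6154)^2 = 153.3787
  (18 - 51.6154)^2 = 1129.9941
  (67 - 51.6154)^2 = 236.6864
  (70 - 51.6154)^2 = 337.9941
  (88 - 51.6154)^2 = 1323.8402
Step 3: Sum of squared deviations = 9823.0769
Step 4: Population variance = 9823.0769 / 13 = 755.6213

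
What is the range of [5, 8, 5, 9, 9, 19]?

14

Step 1: Identify the maximum value: max = 19
Step 2: Identify the minimum value: min = 5
Step 3: Range = max - min = 19 - 5 = 14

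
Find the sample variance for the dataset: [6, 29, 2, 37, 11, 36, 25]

207.8095

Step 1: Compute the mean: (6 + 29 + 2 + 37 + 11 + 36 + 25) / 7 = 20.8571
Step 2: Compute squared deviations from the mean:
  (6 - 20.8571)^2 = 220.7347
  (29 - 20.8571)^2 = 66.3061
  (2 - 20.8571)^2 = 355.5918
  (37 - 20.8571)^2 = 260.5918
  (11 - 20.8571)^2 = 97.1633
  (36 - 20.8571)^2 = 229.3061
  (25 - 20.8571)^2 = 17.1633
Step 3: Sum of squared deviations = 1246.8571
Step 4: Sample variance = 1246.8571 / 6 = 207.8095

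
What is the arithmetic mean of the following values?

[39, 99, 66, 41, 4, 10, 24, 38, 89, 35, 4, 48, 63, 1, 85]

43.0667

Step 1: Sum all values: 39 + 99 + 66 + 41 + 4 + 10 + 24 + 38 + 89 + 35 + 4 + 48 + 63 + 1 + 85 = 646
Step 2: Count the number of values: n = 15
Step 3: Mean = sum / n = 646 / 15 = 43.0667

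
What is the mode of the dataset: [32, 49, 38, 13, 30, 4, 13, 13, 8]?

13

Step 1: Count the frequency of each value:
  4: appears 1 time(s)
  8: appears 1 time(s)
  13: appears 3 time(s)
  30: appears 1 time(s)
  32: appears 1 time(s)
  38: appears 1 time(s)
  49: appears 1 time(s)
Step 2: The value 13 appears most frequently (3 times).
Step 3: Mode = 13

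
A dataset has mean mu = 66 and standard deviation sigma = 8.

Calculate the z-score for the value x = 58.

-1

Step 1: Recall the z-score formula: z = (x - mu) / sigma
Step 2: Substitute values: z = (58 - 66) / 8
Step 3: z = -8 / 8 = -1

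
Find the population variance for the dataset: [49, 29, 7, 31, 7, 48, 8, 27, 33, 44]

241.41

Step 1: Compute the mean: (49 + 29 + 7 + 31 + 7 + 48 + 8 + 27 + 33 + 44) / 10 = 28.3
Step 2: Compute squared deviations from the mean:
  (49 - 28.3)^2 = 428.49
  (29 - 28.3)^2 = 0.49
  (7 - 28.3)^2 = 453.69
  (31 - 28.3)^2 = 7.29
  (7 - 28.3)^2 = 453.69
  (48 - 28.3)^2 = 388.09
  (8 - 28.3)^2 = 412.09
  (27 - 28.3)^2 = 1.69
  (33 - 28.3)^2 = 22.09
  (44 - 28.3)^2 = 246.49
Step 3: Sum of squared deviations = 2414.1
Step 4: Population variance = 2414.1 / 10 = 241.41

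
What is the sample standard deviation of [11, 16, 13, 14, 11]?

2.1213

Step 1: Compute the mean: 13
Step 2: Sum of squared deviations from the mean: 18
Step 3: Sample variance = 18 / 4 = 4.5
Step 4: Standard deviation = sqrt(4.5) = 2.1213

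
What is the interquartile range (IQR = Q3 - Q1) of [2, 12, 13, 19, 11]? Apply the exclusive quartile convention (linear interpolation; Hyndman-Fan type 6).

9.5

Step 1: Sort the data: [2, 11, 12, 13, 19]
Step 2: n = 5
Step 3: Using the exclusive quartile method:
  Q1 = 6.5
  Q2 (median) = 12
  Q3 = 16
  IQR = Q3 - Q1 = 16 - 6.5 = 9.5
Step 4: IQR = 9.5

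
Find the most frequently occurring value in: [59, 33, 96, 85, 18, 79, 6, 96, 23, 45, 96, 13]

96

Step 1: Count the frequency of each value:
  6: appears 1 time(s)
  13: appears 1 time(s)
  18: appears 1 time(s)
  23: appears 1 time(s)
  33: appears 1 time(s)
  45: appears 1 time(s)
  59: appears 1 time(s)
  79: appears 1 time(s)
  85: appears 1 time(s)
  96: appears 3 time(s)
Step 2: The value 96 appears most frequently (3 times).
Step 3: Mode = 96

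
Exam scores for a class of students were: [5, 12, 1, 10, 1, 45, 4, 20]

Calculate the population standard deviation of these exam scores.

13.7455

Step 1: Compute the mean: 12.25
Step 2: Sum of squared deviations from the mean: 1511.5
Step 3: Population variance = 1511.5 / 8 = 188.9375
Step 4: Standard deviation = sqrt(188.9375) = 13.7455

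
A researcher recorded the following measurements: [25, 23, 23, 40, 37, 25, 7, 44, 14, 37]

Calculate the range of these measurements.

37

Step 1: Identify the maximum value: max = 44
Step 2: Identify the minimum value: min = 7
Step 3: Range = max - min = 44 - 7 = 37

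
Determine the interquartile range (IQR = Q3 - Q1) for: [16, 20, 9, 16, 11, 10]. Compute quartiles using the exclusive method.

7.25

Step 1: Sort the data: [9, 10, 11, 16, 16, 20]
Step 2: n = 6
Step 3: Using the exclusive quartile method:
  Q1 = 9.75
  Q2 (median) = 13.5
  Q3 = 17
  IQR = Q3 - Q1 = 17 - 9.75 = 7.25
Step 4: IQR = 7.25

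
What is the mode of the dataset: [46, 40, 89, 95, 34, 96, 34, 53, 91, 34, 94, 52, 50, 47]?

34

Step 1: Count the frequency of each value:
  34: appears 3 time(s)
  40: appears 1 time(s)
  46: appears 1 time(s)
  47: appears 1 time(s)
  50: appears 1 time(s)
  52: appears 1 time(s)
  53: appears 1 time(s)
  89: appears 1 time(s)
  91: appears 1 time(s)
  94: appears 1 time(s)
  95: appears 1 time(s)
  96: appears 1 time(s)
Step 2: The value 34 appears most frequently (3 times).
Step 3: Mode = 34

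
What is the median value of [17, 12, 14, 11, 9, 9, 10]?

11

Step 1: Sort the data in ascending order: [9, 9, 10, 11, 12, 14, 17]
Step 2: The number of values is n = 7.
Step 3: Since n is odd, the median is the middle value at position 4: 11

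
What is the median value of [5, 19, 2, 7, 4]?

5

Step 1: Sort the data in ascending order: [2, 4, 5, 7, 19]
Step 2: The number of values is n = 5.
Step 3: Since n is odd, the median is the middle value at position 3: 5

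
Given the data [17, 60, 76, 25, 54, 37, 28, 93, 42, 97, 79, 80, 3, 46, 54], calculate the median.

54

Step 1: Sort the data in ascending order: [3, 17, 25, 28, 37, 42, 46, 54, 54, 60, 76, 79, 80, 93, 97]
Step 2: The number of values is n = 15.
Step 3: Since n is odd, the median is the middle value at position 8: 54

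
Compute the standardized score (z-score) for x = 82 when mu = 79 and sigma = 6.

0.5

Step 1: Recall the z-score formula: z = (x - mu) / sigma
Step 2: Substitute values: z = (82 - 79) / 6
Step 3: z = 3 / 6 = 0.5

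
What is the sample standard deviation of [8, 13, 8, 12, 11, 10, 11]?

1.9024

Step 1: Compute the mean: 10.4286
Step 2: Sum of squared deviations from the mean: 21.7143
Step 3: Sample variance = 21.7143 / 6 = 3.619
Step 4: Standard deviation = sqrt(3.619) = 1.9024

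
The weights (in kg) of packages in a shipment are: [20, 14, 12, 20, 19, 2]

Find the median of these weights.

16.5

Step 1: Sort the data in ascending order: [2, 12, 14, 19, 20, 20]
Step 2: The number of values is n = 6.
Step 3: Since n is even, the median is the average of positions 3 and 4:
  Median = (14 + 19) / 2 = 16.5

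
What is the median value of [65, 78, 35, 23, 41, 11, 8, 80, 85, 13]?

38

Step 1: Sort the data in ascending order: [8, 11, 13, 23, 35, 41, 65, 78, 80, 85]
Step 2: The number of values is n = 10.
Step 3: Since n is even, the median is the average of positions 5 and 6:
  Median = (35 + 41) / 2 = 38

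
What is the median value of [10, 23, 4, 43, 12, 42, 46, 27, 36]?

27

Step 1: Sort the data in ascending order: [4, 10, 12, 23, 27, 36, 42, 43, 46]
Step 2: The number of values is n = 9.
Step 3: Since n is odd, the median is the middle value at position 5: 27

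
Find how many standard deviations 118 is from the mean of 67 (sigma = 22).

2.3182

Step 1: Recall the z-score formula: z = (x - mu) / sigma
Step 2: Substitute values: z = (118 - 67) / 22
Step 3: z = 51 / 22 = 2.3182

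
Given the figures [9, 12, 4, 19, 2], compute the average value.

9.2

Step 1: Sum all values: 9 + 12 + 4 + 19 + 2 = 46
Step 2: Count the number of values: n = 5
Step 3: Mean = sum / n = 46 / 5 = 9.2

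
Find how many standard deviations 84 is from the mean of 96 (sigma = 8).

-1.5

Step 1: Recall the z-score formula: z = (x - mu) / sigma
Step 2: Substitute values: z = (84 - 96) / 8
Step 3: z = -12 / 8 = -1.5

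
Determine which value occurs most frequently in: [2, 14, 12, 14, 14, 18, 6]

14

Step 1: Count the frequency of each value:
  2: appears 1 time(s)
  6: appears 1 time(s)
  12: appears 1 time(s)
  14: appears 3 time(s)
  18: appears 1 time(s)
Step 2: The value 14 appears most frequently (3 times).
Step 3: Mode = 14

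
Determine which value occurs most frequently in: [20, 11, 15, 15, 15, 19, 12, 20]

15

Step 1: Count the frequency of each value:
  11: appears 1 time(s)
  12: appears 1 time(s)
  15: appears 3 time(s)
  19: appears 1 time(s)
  20: appears 2 time(s)
Step 2: The value 15 appears most frequently (3 times).
Step 3: Mode = 15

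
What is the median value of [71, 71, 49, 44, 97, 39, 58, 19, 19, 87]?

53.5

Step 1: Sort the data in ascending order: [19, 19, 39, 44, 49, 58, 71, 71, 87, 97]
Step 2: The number of values is n = 10.
Step 3: Since n is even, the median is the average of positions 5 and 6:
  Median = (49 + 58) / 2 = 53.5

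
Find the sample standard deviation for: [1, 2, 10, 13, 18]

7.2595

Step 1: Compute the mean: 8.8
Step 2: Sum of squared deviations from the mean: 210.8
Step 3: Sample variance = 210.8 / 4 = 52.7
Step 4: Standard deviation = sqrt(52.7) = 7.2595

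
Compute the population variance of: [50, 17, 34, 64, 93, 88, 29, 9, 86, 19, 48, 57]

771.9167

Step 1: Compute the mean: (50 + 17 + 34 + 64 + 93 + 88 + 29 + 9 + 86 + 19 + 48 + 57) / 12 = 49.5
Step 2: Compute squared deviations from the mean:
  (50 - 49.5)^2 = 0.25
  (17 - 49.5)^2 = 1056.25
  (34 - 49.5)^2 = 240.25
  (64 - 49.5)^2 = 210.25
  (93 - 49.5)^2 = 1892.25
  (88 - 49.5)^2 = 1482.25
  (29 - 49.5)^2 = 420.25
  (9 - 49.5)^2 = 1640.25
  (86 - 49.5)^2 = 1332.25
  (19 - 49.5)^2 = 930.25
  (48 - 49.5)^2 = 2.25
  (57 - 49.5)^2 = 56.25
Step 3: Sum of squared deviations = 9263
Step 4: Population variance = 9263 / 12 = 771.9167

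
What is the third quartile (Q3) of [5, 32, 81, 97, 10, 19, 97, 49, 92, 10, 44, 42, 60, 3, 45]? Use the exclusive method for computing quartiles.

81

Step 1: Sort the data: [3, 5, 10, 10, 19, 32, 42, 44, 45, 49, 60, 81, 92, 97, 97]
Step 2: n = 15
Step 3: Using the exclusive quartile method:
  Q1 = 10
  Q2 (median) = 44
  Q3 = 81
  IQR = Q3 - Q1 = 81 - 10 = 71
Step 4: Q3 = 81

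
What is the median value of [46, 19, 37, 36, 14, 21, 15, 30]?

25.5

Step 1: Sort the data in ascending order: [14, 15, 19, 21, 30, 36, 37, 46]
Step 2: The number of values is n = 8.
Step 3: Since n is even, the median is the average of positions 4 and 5:
  Median = (21 + 30) / 2 = 25.5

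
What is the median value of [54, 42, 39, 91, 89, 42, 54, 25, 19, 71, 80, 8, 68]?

54

Step 1: Sort the data in ascending order: [8, 19, 25, 39, 42, 42, 54, 54, 68, 71, 80, 89, 91]
Step 2: The number of values is n = 13.
Step 3: Since n is odd, the median is the middle value at position 7: 54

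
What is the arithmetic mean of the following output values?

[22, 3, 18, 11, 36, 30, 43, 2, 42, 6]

21.3

Step 1: Sum all values: 22 + 3 + 18 + 11 + 36 + 30 + 43 + 2 + 42 + 6 = 213
Step 2: Count the number of values: n = 10
Step 3: Mean = sum / n = 213 / 10 = 21.3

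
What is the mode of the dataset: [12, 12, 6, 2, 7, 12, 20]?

12

Step 1: Count the frequency of each value:
  2: appears 1 time(s)
  6: appears 1 time(s)
  7: appears 1 time(s)
  12: appears 3 time(s)
  20: appears 1 time(s)
Step 2: The value 12 appears most frequently (3 times).
Step 3: Mode = 12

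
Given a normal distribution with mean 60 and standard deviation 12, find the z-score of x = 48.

-1

Step 1: Recall the z-score formula: z = (x - mu) / sigma
Step 2: Substitute values: z = (48 - 60) / 12
Step 3: z = -12 / 12 = -1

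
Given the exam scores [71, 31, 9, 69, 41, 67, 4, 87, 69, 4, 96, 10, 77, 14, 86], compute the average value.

49

Step 1: Sum all values: 71 + 31 + 9 + 69 + 41 + 67 + 4 + 87 + 69 + 4 + 96 + 10 + 77 + 14 + 86 = 735
Step 2: Count the number of values: n = 15
Step 3: Mean = sum / n = 735 / 15 = 49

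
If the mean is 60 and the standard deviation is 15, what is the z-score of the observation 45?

-1

Step 1: Recall the z-score formula: z = (x - mu) / sigma
Step 2: Substitute values: z = (45 - 60) / 15
Step 3: z = -15 / 15 = -1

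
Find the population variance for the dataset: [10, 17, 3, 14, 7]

24.56

Step 1: Compute the mean: (10 + 17 + 3 + 14 + 7) / 5 = 10.2
Step 2: Compute squared deviations from the mean:
  (10 - 10.2)^2 = 0.04
  (17 - 10.2)^2 = 46.24
  (3 - 10.2)^2 = 51.84
  (14 - 10.2)^2 = 14.44
  (7 - 10.2)^2 = 10.24
Step 3: Sum of squared deviations = 122.8
Step 4: Population variance = 122.8 / 5 = 24.56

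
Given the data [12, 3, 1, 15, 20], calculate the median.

12

Step 1: Sort the data in ascending order: [1, 3, 12, 15, 20]
Step 2: The number of values is n = 5.
Step 3: Since n is odd, the median is the middle value at position 3: 12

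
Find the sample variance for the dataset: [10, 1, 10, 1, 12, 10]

24.6667

Step 1: Compute the mean: (10 + 1 + 10 + 1 + 12 + 10) / 6 = 7.3333
Step 2: Compute squared deviations from the mean:
  (10 - 7.3333)^2 = 7.1111
  (1 - 7.3333)^2 = 40.1111
  (10 - 7.3333)^2 = 7.1111
  (1 - 7.3333)^2 = 40.1111
  (12 - 7.3333)^2 = 21.7778
  (10 - 7.3333)^2 = 7.1111
Step 3: Sum of squared deviations = 123.3333
Step 4: Sample variance = 123.3333 / 5 = 24.6667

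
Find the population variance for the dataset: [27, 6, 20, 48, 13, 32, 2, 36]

216.25

Step 1: Compute the mean: (27 + 6 + 20 + 48 + 13 + 32 + 2 + 36) / 8 = 23
Step 2: Compute squared deviations from the mean:
  (27 - 23)^2 = 16
  (6 - 23)^2 = 289
  (20 - 23)^2 = 9
  (48 - 23)^2 = 625
  (13 - 23)^2 = 100
  (32 - 23)^2 = 81
  (2 - 23)^2 = 441
  (36 - 23)^2 = 169
Step 3: Sum of squared deviations = 1730
Step 4: Population variance = 1730 / 8 = 216.25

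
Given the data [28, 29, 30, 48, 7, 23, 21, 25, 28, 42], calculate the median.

28

Step 1: Sort the data in ascending order: [7, 21, 23, 25, 28, 28, 29, 30, 42, 48]
Step 2: The number of values is n = 10.
Step 3: Since n is even, the median is the average of positions 5 and 6:
  Median = (28 + 28) / 2 = 28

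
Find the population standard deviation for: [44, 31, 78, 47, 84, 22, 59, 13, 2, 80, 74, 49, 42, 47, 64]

23.9679

Step 1: Compute the mean: 49.0667
Step 2: Sum of squared deviations from the mean: 8616.9333
Step 3: Population variance = 8616.9333 / 15 = 574.4622
Step 4: Standard deviation = sqrt(574.4622) = 23.9679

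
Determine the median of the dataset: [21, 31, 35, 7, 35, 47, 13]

31

Step 1: Sort the data in ascending order: [7, 13, 21, 31, 35, 35, 47]
Step 2: The number of values is n = 7.
Step 3: Since n is odd, the median is the middle value at position 4: 31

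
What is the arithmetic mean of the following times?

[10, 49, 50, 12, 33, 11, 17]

26

Step 1: Sum all values: 10 + 49 + 50 + 12 + 33 + 11 + 17 = 182
Step 2: Count the number of values: n = 7
Step 3: Mean = sum / n = 182 / 7 = 26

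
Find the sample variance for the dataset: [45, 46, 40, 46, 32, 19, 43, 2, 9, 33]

260.2778

Step 1: Compute the mean: (45 + 46 + 40 + 46 + 32 + 19 + 43 + 2 + 9 + 33) / 10 = 31.5
Step 2: Compute squared deviations from the mean:
  (45 - 31.5)^2 = 182.25
  (46 - 31.5)^2 = 210.25
  (40 - 31.5)^2 = 72.25
  (46 - 31.5)^2 = 210.25
  (32 - 31.5)^2 = 0.25
  (19 - 31.5)^2 = 156.25
  (43 - 31.5)^2 = 132.25
  (2 - 31.5)^2 = 870.25
  (9 - 31.5)^2 = 506.25
  (33 - 31.5)^2 = 2.25
Step 3: Sum of squared deviations = 2342.5
Step 4: Sample variance = 2342.5 / 9 = 260.2778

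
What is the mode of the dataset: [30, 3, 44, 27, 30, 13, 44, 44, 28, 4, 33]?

44

Step 1: Count the frequency of each value:
  3: appears 1 time(s)
  4: appears 1 time(s)
  13: appears 1 time(s)
  27: appears 1 time(s)
  28: appears 1 time(s)
  30: appears 2 time(s)
  33: appears 1 time(s)
  44: appears 3 time(s)
Step 2: The value 44 appears most frequently (3 times).
Step 3: Mode = 44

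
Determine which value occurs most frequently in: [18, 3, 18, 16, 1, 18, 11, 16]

18

Step 1: Count the frequency of each value:
  1: appears 1 time(s)
  3: appears 1 time(s)
  11: appears 1 time(s)
  16: appears 2 time(s)
  18: appears 3 time(s)
Step 2: The value 18 appears most frequently (3 times).
Step 3: Mode = 18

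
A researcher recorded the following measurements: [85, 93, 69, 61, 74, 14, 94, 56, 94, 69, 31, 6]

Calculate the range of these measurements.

88

Step 1: Identify the maximum value: max = 94
Step 2: Identify the minimum value: min = 6
Step 3: Range = max - min = 94 - 6 = 88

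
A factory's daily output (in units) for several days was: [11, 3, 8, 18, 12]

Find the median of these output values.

11

Step 1: Sort the data in ascending order: [3, 8, 11, 12, 18]
Step 2: The number of values is n = 5.
Step 3: Since n is odd, the median is the middle value at position 3: 11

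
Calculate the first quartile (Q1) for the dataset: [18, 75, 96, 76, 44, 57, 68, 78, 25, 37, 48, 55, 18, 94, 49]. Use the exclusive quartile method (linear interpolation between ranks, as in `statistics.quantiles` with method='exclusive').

37

Step 1: Sort the data: [18, 18, 25, 37, 44, 48, 49, 55, 57, 68, 75, 76, 78, 94, 96]
Step 2: n = 15
Step 3: Using the exclusive quartile method:
  Q1 = 37
  Q2 (median) = 55
  Q3 = 76
  IQR = Q3 - Q1 = 76 - 37 = 39
Step 4: Q1 = 37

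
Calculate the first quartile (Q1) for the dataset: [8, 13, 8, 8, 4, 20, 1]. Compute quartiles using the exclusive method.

4

Step 1: Sort the data: [1, 4, 8, 8, 8, 13, 20]
Step 2: n = 7
Step 3: Using the exclusive quartile method:
  Q1 = 4
  Q2 (median) = 8
  Q3 = 13
  IQR = Q3 - Q1 = 13 - 4 = 9
Step 4: Q1 = 4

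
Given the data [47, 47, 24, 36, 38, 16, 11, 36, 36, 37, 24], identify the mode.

36

Step 1: Count the frequency of each value:
  11: appears 1 time(s)
  16: appears 1 time(s)
  24: appears 2 time(s)
  36: appears 3 time(s)
  37: appears 1 time(s)
  38: appears 1 time(s)
  47: appears 2 time(s)
Step 2: The value 36 appears most frequently (3 times).
Step 3: Mode = 36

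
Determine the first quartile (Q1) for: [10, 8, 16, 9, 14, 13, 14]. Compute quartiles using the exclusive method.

9

Step 1: Sort the data: [8, 9, 10, 13, 14, 14, 16]
Step 2: n = 7
Step 3: Using the exclusive quartile method:
  Q1 = 9
  Q2 (median) = 13
  Q3 = 14
  IQR = Q3 - Q1 = 14 - 9 = 5
Step 4: Q1 = 9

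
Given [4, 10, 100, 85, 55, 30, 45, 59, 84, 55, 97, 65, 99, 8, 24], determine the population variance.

1073.4222

Step 1: Compute the mean: (4 + 10 + 100 + 85 + 55 + 30 + 45 + 59 + 84 + 55 + 97 + 65 + 99 + 8 + 24) / 15 = 54.6667
Step 2: Compute squared deviations from the mean:
  (4 - 54.6667)^2 = 2567.1111
  (10 - 54.6667)^2 = 1995.1111
  (100 - 54.6667)^2 = 2055.1111
  (85 - 54.6667)^2 = 920.1111
  (55 - 54.6667)^2 = 0.1111
  (30 - 54.6667)^2 = 608.4444
  (45 - 54.6667)^2 = 93.4444
  (59 - 54.6667)^2 = 18.7778
  (84 - 54.6667)^2 = 860.4444
  (55 - 54.6667)^2 = 0.1111
  (97 - 54.6667)^2 = 1792.1111
  (65 - 54.6667)^2 = 106.7778
  (99 - 54.6667)^2 = 1965.4444
  (8 - 54.6667)^2 = 2177.7778
  (24 - 54.6667)^2 = 940.4444
Step 3: Sum of squared deviations = 16101.3333
Step 4: Population variance = 16101.3333 / 15 = 1073.4222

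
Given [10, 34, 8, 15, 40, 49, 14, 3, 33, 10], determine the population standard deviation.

15.0811

Step 1: Compute the mean: 21.6
Step 2: Sum of squared deviations from the mean: 2274.4
Step 3: Population variance = 2274.4 / 10 = 227.44
Step 4: Standard deviation = sqrt(227.44) = 15.0811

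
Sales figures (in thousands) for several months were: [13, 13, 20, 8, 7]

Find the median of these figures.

13

Step 1: Sort the data in ascending order: [7, 8, 13, 13, 20]
Step 2: The number of values is n = 5.
Step 3: Since n is odd, the median is the middle value at position 3: 13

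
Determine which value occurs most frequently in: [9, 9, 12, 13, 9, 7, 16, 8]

9

Step 1: Count the frequency of each value:
  7: appears 1 time(s)
  8: appears 1 time(s)
  9: appears 3 time(s)
  12: appears 1 time(s)
  13: appears 1 time(s)
  16: appears 1 time(s)
Step 2: The value 9 appears most frequently (3 times).
Step 3: Mode = 9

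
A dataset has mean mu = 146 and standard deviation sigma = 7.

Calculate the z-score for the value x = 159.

1.8571

Step 1: Recall the z-score formula: z = (x - mu) / sigma
Step 2: Substitute values: z = (159 - 146) / 7
Step 3: z = 13 / 7 = 1.8571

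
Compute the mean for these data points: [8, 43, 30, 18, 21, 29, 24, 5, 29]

23

Step 1: Sum all values: 8 + 43 + 30 + 18 + 21 + 29 + 24 + 5 + 29 = 207
Step 2: Count the number of values: n = 9
Step 3: Mean = sum / n = 207 / 9 = 23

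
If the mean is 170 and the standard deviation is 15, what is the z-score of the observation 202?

2.1333

Step 1: Recall the z-score formula: z = (x - mu) / sigma
Step 2: Substitute values: z = (202 - 170) / 15
Step 3: z = 32 / 15 = 2.1333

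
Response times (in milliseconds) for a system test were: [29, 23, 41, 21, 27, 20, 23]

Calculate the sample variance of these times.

52.2381

Step 1: Compute the mean: (29 + 23 + 41 + 21 + 27 + 20 + 23) / 7 = 26.2857
Step 2: Compute squared deviations from the mean:
  (29 - 26.2857)^2 = 7.3673
  (23 - 26.2857)^2 = 10.7959
  (41 - 26.2857)^2 = 216.5102
  (21 - 26.2857)^2 = 27.9388
  (27 - 26.2857)^2 = 0.5102
  (20 - 26.2857)^2 = 39.5102
  (23 - 26.2857)^2 = 10.7959
Step 3: Sum of squared deviations = 313.4286
Step 4: Sample variance = 313.4286 / 6 = 52.2381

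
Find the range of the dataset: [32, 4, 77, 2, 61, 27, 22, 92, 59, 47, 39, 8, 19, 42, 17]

90

Step 1: Identify the maximum value: max = 92
Step 2: Identify the minimum value: min = 2
Step 3: Range = max - min = 92 - 2 = 90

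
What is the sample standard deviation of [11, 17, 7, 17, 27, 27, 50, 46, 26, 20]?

13.9348

Step 1: Compute the mean: 24.8
Step 2: Sum of squared deviations from the mean: 1747.6
Step 3: Sample variance = 1747.6 / 9 = 194.1778
Step 4: Standard deviation = sqrt(194.1778) = 13.9348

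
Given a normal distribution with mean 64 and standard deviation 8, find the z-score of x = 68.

0.5

Step 1: Recall the z-score formula: z = (x - mu) / sigma
Step 2: Substitute values: z = (68 - 64) / 8
Step 3: z = 4 / 8 = 0.5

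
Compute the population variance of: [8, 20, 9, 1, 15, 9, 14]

31.8367

Step 1: Compute the mean: (8 + 20 + 9 + 1 + 15 + 9 + 14) / 7 = 10.8571
Step 2: Compute squared deviations from the mean:
  (8 - 10.8571)^2 = 8.1633
  (20 - 10.8571)^2 = 83.5918
  (9 - 10.8571)^2 = 3.449
  (1 - 10.8571)^2 = 97.1633
  (15 - 10.8571)^2 = 17.1633
  (9 - 10.8571)^2 = 3.449
  (14 - 10.8571)^2 = 9.8776
Step 3: Sum of squared deviations = 222.8571
Step 4: Population variance = 222.8571 / 7 = 31.8367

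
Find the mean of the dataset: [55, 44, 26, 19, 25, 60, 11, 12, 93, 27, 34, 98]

42

Step 1: Sum all values: 55 + 44 + 26 + 19 + 25 + 60 + 11 + 12 + 93 + 27 + 34 + 98 = 504
Step 2: Count the number of values: n = 12
Step 3: Mean = sum / n = 504 / 12 = 42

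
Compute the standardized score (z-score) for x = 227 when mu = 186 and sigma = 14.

2.9286

Step 1: Recall the z-score formula: z = (x - mu) / sigma
Step 2: Substitute values: z = (227 - 186) / 14
Step 3: z = 41 / 14 = 2.9286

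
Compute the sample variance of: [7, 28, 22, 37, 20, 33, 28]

97.3333

Step 1: Compute the mean: (7 + 28 + 22 + 37 + 20 + 33 + 28) / 7 = 25
Step 2: Compute squared deviations from the mean:
  (7 - 25)^2 = 324
  (28 - 25)^2 = 9
  (22 - 25)^2 = 9
  (37 - 25)^2 = 144
  (20 - 25)^2 = 25
  (33 - 25)^2 = 64
  (28 - 25)^2 = 9
Step 3: Sum of squared deviations = 584
Step 4: Sample variance = 584 / 6 = 97.3333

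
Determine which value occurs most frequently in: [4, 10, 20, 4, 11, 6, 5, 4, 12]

4

Step 1: Count the frequency of each value:
  4: appears 3 time(s)
  5: appears 1 time(s)
  6: appears 1 time(s)
  10: appears 1 time(s)
  11: appears 1 time(s)
  12: appears 1 time(s)
  20: appears 1 time(s)
Step 2: The value 4 appears most frequently (3 times).
Step 3: Mode = 4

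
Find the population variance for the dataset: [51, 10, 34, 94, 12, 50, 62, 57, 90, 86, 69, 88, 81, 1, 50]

867.4222

Step 1: Compute the mean: (51 + 10 + 34 + 94 + 12 + 50 + 62 + 57 + 90 + 86 + 69 + 88 + 81 + 1 + 50) / 15 = 55.6667
Step 2: Compute squared deviations from the mean:
  (51 - 55.6667)^2 = 21.7778
  (10 - 55.6667)^2 = 2085.4444
  (34 - 55.6667)^2 = 469.4444
  (94 - 55.6667)^2 = 1469.4444
  (12 - 55.6667)^2 = 1906.7778
  (50 - 55.6667)^2 = 32.1111
  (62 - 55.6667)^2 = 40.1111
  (57 - 55.6667)^2 = 1.7778
  (90 - 55.6667)^2 = 1178.7778
  (86 - 55.6667)^2 = 920.1111
  (69 - 55.6667)^2 = 177.7778
  (88 - 55.6667)^2 = 1045.4444
  (81 - 55.6667)^2 = 641.7778
  (1 - 55.6667)^2 = 2988.4444
  (50 - 55.6667)^2 = 32.1111
Step 3: Sum of squared deviations = 13011.3333
Step 4: Population variance = 13011.3333 / 15 = 867.4222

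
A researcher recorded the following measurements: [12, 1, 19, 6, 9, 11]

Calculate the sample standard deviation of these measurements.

6.0553

Step 1: Compute the mean: 9.6667
Step 2: Sum of squared deviations from the mean: 183.3333
Step 3: Sample variance = 183.3333 / 5 = 36.6667
Step 4: Standard deviation = sqrt(36.6667) = 6.0553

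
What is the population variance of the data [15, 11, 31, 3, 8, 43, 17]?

168.2041

Step 1: Compute the mean: (15 + 11 + 31 + 3 + 8 + 43 + 17) / 7 = 18.2857
Step 2: Compute squared deviations from the mean:
  (15 - 18.2857)^2 = 10.7959
  (11 - 18.2857)^2 = 53.0816
  (31 - 18.2857)^2 = 161.6531
  (3 - 18.2857)^2 = 233.6531
  (8 - 18.2857)^2 = 105.7959
  (43 - 18.2857)^2 = 610.7959
  (17 - 18.2857)^2 = 1.6531
Step 3: Sum of squared deviations = 1177.4286
Step 4: Population variance = 1177.4286 / 7 = 168.2041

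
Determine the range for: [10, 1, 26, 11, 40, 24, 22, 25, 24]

39

Step 1: Identify the maximum value: max = 40
Step 2: Identify the minimum value: min = 1
Step 3: Range = max - min = 40 - 1 = 39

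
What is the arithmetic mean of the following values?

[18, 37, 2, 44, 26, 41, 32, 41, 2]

27

Step 1: Sum all values: 18 + 37 + 2 + 44 + 26 + 41 + 32 + 41 + 2 = 243
Step 2: Count the number of values: n = 9
Step 3: Mean = sum / n = 243 / 9 = 27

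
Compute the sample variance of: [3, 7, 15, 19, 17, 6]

44.1667

Step 1: Compute the mean: (3 + 7 + 15 + 19 + 17 + 6) / 6 = 11.1667
Step 2: Compute squared deviations from the mean:
  (3 - 11.1667)^2 = 66.6944
  (7 - 11.1667)^2 = 17.3611
  (15 - 11.1667)^2 = 14.6944
  (19 - 11.1667)^2 = 61.3611
  (17 - 11.1667)^2 = 34.0278
  (6 - 11.1667)^2 = 26.6944
Step 3: Sum of squared deviations = 220.8333
Step 4: Sample variance = 220.8333 / 5 = 44.1667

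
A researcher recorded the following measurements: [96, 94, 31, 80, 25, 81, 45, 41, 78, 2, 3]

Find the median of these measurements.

45

Step 1: Sort the data in ascending order: [2, 3, 25, 31, 41, 45, 78, 80, 81, 94, 96]
Step 2: The number of values is n = 11.
Step 3: Since n is odd, the median is the middle value at position 6: 45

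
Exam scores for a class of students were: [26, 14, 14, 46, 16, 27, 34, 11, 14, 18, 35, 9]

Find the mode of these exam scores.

14

Step 1: Count the frequency of each value:
  9: appears 1 time(s)
  11: appears 1 time(s)
  14: appears 3 time(s)
  16: appears 1 time(s)
  18: appears 1 time(s)
  26: appears 1 time(s)
  27: appears 1 time(s)
  34: appears 1 time(s)
  35: appears 1 time(s)
  46: appears 1 time(s)
Step 2: The value 14 appears most frequently (3 times).
Step 3: Mode = 14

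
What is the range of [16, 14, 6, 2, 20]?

18

Step 1: Identify the maximum value: max = 20
Step 2: Identify the minimum value: min = 2
Step 3: Range = max - min = 20 - 2 = 18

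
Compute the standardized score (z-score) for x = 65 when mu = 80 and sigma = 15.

-1

Step 1: Recall the z-score formula: z = (x - mu) / sigma
Step 2: Substitute values: z = (65 - 80) / 15
Step 3: z = -15 / 15 = -1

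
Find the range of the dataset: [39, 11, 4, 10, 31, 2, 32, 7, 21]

37

Step 1: Identify the maximum value: max = 39
Step 2: Identify the minimum value: min = 2
Step 3: Range = max - min = 39 - 2 = 37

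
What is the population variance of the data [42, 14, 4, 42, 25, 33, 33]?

174.5306

Step 1: Compute the mean: (42 + 14 + 4 + 42 + 25 + 33 + 33) / 7 = 27.5714
Step 2: Compute squared deviations from the mean:
  (42 - 27.5714)^2 = 208.1837
  (14 - 27.5714)^2 = 184.1837
  (4 - 27.5714)^2 = 555.6122
  (42 - 27.5714)^2 = 208.1837
  (25 - 27.5714)^2 = 6.6122
  (33 - 27.5714)^2 = 29.4694
  (33 - 27.5714)^2 = 29.4694
Step 3: Sum of squared deviations = 1221.7143
Step 4: Population variance = 1221.7143 / 7 = 174.5306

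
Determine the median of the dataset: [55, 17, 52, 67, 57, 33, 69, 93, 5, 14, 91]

55

Step 1: Sort the data in ascending order: [5, 14, 17, 33, 52, 55, 57, 67, 69, 91, 93]
Step 2: The number of values is n = 11.
Step 3: Since n is odd, the median is the middle value at position 6: 55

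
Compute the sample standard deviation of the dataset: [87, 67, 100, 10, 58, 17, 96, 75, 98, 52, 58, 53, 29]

29.921

Step 1: Compute the mean: 61.5385
Step 2: Sum of squared deviations from the mean: 10743.2308
Step 3: Sample variance = 10743.2308 / 12 = 895.2692
Step 4: Standard deviation = sqrt(895.2692) = 29.921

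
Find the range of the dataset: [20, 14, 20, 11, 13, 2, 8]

18

Step 1: Identify the maximum value: max = 20
Step 2: Identify the minimum value: min = 2
Step 3: Range = max - min = 20 - 2 = 18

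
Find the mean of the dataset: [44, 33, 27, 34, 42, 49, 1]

32.8571

Step 1: Sum all values: 44 + 33 + 27 + 34 + 42 + 49 + 1 = 230
Step 2: Count the number of values: n = 7
Step 3: Mean = sum / n = 230 / 7 = 32.8571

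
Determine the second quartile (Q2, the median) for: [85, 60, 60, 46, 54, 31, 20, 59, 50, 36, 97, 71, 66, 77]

59.5

Step 1: Sort the data: [20, 31, 36, 46, 50, 54, 59, 60, 60, 66, 71, 77, 85, 97]
Step 2: n = 14
Step 3: Q2 is the median. Since n is even, it is the average of the values at positions 7 and 8:
  Q2 = (59 + 60) / 2 = 59.5
Step 4: Q2 = 59.5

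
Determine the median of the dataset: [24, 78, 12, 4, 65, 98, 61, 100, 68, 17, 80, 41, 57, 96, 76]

65

Step 1: Sort the data in ascending order: [4, 12, 17, 24, 41, 57, 61, 65, 68, 76, 78, 80, 96, 98, 100]
Step 2: The number of values is n = 15.
Step 3: Since n is odd, the median is the middle value at position 8: 65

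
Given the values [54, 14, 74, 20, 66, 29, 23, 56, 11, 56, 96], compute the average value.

45.3636

Step 1: Sum all values: 54 + 14 + 74 + 20 + 66 + 29 + 23 + 56 + 11 + 56 + 96 = 499
Step 2: Count the number of values: n = 11
Step 3: Mean = sum / n = 499 / 11 = 45.3636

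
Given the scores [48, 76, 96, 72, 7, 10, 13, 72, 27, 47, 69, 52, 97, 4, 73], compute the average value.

50.8667

Step 1: Sum all values: 48 + 76 + 96 + 72 + 7 + 10 + 13 + 72 + 27 + 47 + 69 + 52 + 97 + 4 + 73 = 763
Step 2: Count the number of values: n = 15
Step 3: Mean = sum / n = 763 / 15 = 50.8667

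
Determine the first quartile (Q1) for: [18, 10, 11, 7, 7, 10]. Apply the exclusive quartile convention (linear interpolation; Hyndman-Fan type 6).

7

Step 1: Sort the data: [7, 7, 10, 10, 11, 18]
Step 2: n = 6
Step 3: Using the exclusive quartile method:
  Q1 = 7
  Q2 (median) = 10
  Q3 = 12.75
  IQR = Q3 - Q1 = 12.75 - 7 = 5.75
Step 4: Q1 = 7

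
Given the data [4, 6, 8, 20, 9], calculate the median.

8

Step 1: Sort the data in ascending order: [4, 6, 8, 9, 20]
Step 2: The number of values is n = 5.
Step 3: Since n is odd, the median is the middle value at position 3: 8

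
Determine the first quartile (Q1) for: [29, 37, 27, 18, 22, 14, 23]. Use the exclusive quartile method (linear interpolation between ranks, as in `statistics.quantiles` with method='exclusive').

18

Step 1: Sort the data: [14, 18, 22, 23, 27, 29, 37]
Step 2: n = 7
Step 3: Using the exclusive quartile method:
  Q1 = 18
  Q2 (median) = 23
  Q3 = 29
  IQR = Q3 - Q1 = 29 - 18 = 11
Step 4: Q1 = 18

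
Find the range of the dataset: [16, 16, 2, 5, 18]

16

Step 1: Identify the maximum value: max = 18
Step 2: Identify the minimum value: min = 2
Step 3: Range = max - min = 18 - 2 = 16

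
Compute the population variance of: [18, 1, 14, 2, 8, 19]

51.5556

Step 1: Compute the mean: (18 + 1 + 14 + 2 + 8 + 19) / 6 = 10.3333
Step 2: Compute squared deviations from the mean:
  (18 - 10.3333)^2 = 58.7778
  (1 - 10.3333)^2 = 87.1111
  (14 - 10.3333)^2 = 13.4444
  (2 - 10.3333)^2 = 69.4444
  (8 - 10.3333)^2 = 5.4444
  (19 - 10.3333)^2 = 75.1111
Step 3: Sum of squared deviations = 309.3333
Step 4: Population variance = 309.3333 / 6 = 51.5556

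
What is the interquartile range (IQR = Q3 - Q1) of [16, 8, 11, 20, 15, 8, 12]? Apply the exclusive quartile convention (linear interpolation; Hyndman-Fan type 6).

8

Step 1: Sort the data: [8, 8, 11, 12, 15, 16, 20]
Step 2: n = 7
Step 3: Using the exclusive quartile method:
  Q1 = 8
  Q2 (median) = 12
  Q3 = 16
  IQR = Q3 - Q1 = 16 - 8 = 8
Step 4: IQR = 8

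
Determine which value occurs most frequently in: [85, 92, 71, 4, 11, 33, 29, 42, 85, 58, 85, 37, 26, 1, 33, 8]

85

Step 1: Count the frequency of each value:
  1: appears 1 time(s)
  4: appears 1 time(s)
  8: appears 1 time(s)
  11: appears 1 time(s)
  26: appears 1 time(s)
  29: appears 1 time(s)
  33: appears 2 time(s)
  37: appears 1 time(s)
  42: appears 1 time(s)
  58: appears 1 time(s)
  71: appears 1 time(s)
  85: appears 3 time(s)
  92: appears 1 time(s)
Step 2: The value 85 appears most frequently (3 times).
Step 3: Mode = 85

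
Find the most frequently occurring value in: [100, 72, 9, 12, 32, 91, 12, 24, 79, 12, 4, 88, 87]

12

Step 1: Count the frequency of each value:
  4: appears 1 time(s)
  9: appears 1 time(s)
  12: appears 3 time(s)
  24: appears 1 time(s)
  32: appears 1 time(s)
  72: appears 1 time(s)
  79: appears 1 time(s)
  87: appears 1 time(s)
  88: appears 1 time(s)
  91: appears 1 time(s)
  100: appears 1 time(s)
Step 2: The value 12 appears most frequently (3 times).
Step 3: Mode = 12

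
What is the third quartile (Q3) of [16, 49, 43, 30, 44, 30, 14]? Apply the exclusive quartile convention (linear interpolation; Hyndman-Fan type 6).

44

Step 1: Sort the data: [14, 16, 30, 30, 43, 44, 49]
Step 2: n = 7
Step 3: Using the exclusive quartile method:
  Q1 = 16
  Q2 (median) = 30
  Q3 = 44
  IQR = Q3 - Q1 = 44 - 16 = 28
Step 4: Q3 = 44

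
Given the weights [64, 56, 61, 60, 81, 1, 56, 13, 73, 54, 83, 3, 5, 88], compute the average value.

49.8571

Step 1: Sum all values: 64 + 56 + 61 + 60 + 81 + 1 + 56 + 13 + 73 + 54 + 83 + 3 + 5 + 88 = 698
Step 2: Count the number of values: n = 14
Step 3: Mean = sum / n = 698 / 14 = 49.8571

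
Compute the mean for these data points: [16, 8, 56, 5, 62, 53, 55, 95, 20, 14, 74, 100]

46.5

Step 1: Sum all values: 16 + 8 + 56 + 5 + 62 + 53 + 55 + 95 + 20 + 14 + 74 + 100 = 558
Step 2: Count the number of values: n = 12
Step 3: Mean = sum / n = 558 / 12 = 46.5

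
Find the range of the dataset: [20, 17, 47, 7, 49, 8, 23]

42

Step 1: Identify the maximum value: max = 49
Step 2: Identify the minimum value: min = 7
Step 3: Range = max - min = 49 - 7 = 42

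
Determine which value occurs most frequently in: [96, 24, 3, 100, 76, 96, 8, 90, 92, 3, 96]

96

Step 1: Count the frequency of each value:
  3: appears 2 time(s)
  8: appears 1 time(s)
  24: appears 1 time(s)
  76: appears 1 time(s)
  90: appears 1 time(s)
  92: appears 1 time(s)
  96: appears 3 time(s)
  100: appears 1 time(s)
Step 2: The value 96 appears most frequently (3 times).
Step 3: Mode = 96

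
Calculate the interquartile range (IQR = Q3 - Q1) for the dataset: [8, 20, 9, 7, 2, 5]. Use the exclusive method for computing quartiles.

7.5

Step 1: Sort the data: [2, 5, 7, 8, 9, 20]
Step 2: n = 6
Step 3: Using the exclusive quartile method:
  Q1 = 4.25
  Q2 (median) = 7.5
  Q3 = 11.75
  IQR = Q3 - Q1 = 11.75 - 4.25 = 7.5
Step 4: IQR = 7.5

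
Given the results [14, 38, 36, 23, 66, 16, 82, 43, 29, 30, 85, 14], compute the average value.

39.6667

Step 1: Sum all values: 14 + 38 + 36 + 23 + 66 + 16 + 82 + 43 + 29 + 30 + 85 + 14 = 476
Step 2: Count the number of values: n = 12
Step 3: Mean = sum / n = 476 / 12 = 39.6667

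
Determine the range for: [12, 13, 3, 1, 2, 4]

12

Step 1: Identify the maximum value: max = 13
Step 2: Identify the minimum value: min = 1
Step 3: Range = max - min = 13 - 1 = 12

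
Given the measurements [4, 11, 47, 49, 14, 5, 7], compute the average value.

19.5714

Step 1: Sum all values: 4 + 11 + 47 + 49 + 14 + 5 + 7 = 137
Step 2: Count the number of values: n = 7
Step 3: Mean = sum / n = 137 / 7 = 19.5714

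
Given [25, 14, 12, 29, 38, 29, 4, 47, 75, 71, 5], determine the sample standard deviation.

24.3602

Step 1: Compute the mean: 31.7273
Step 2: Sum of squared deviations from the mean: 5934.1818
Step 3: Sample variance = 5934.1818 / 10 = 593.4182
Step 4: Standard deviation = sqrt(593.4182) = 24.3602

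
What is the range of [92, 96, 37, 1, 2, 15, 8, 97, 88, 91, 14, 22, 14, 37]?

96

Step 1: Identify the maximum value: max = 97
Step 2: Identify the minimum value: min = 1
Step 3: Range = max - min = 97 - 1 = 96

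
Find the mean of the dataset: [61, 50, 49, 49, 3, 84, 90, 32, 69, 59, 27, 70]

53.5833

Step 1: Sum all values: 61 + 50 + 49 + 49 + 3 + 84 + 90 + 32 + 69 + 59 + 27 + 70 = 643
Step 2: Count the number of values: n = 12
Step 3: Mean = sum / n = 643 / 12 = 53.5833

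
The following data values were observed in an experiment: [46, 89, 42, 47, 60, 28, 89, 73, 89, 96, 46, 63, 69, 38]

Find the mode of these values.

89

Step 1: Count the frequency of each value:
  28: appears 1 time(s)
  38: appears 1 time(s)
  42: appears 1 time(s)
  46: appears 2 time(s)
  47: appears 1 time(s)
  60: appears 1 time(s)
  63: appears 1 time(s)
  69: appears 1 time(s)
  73: appears 1 time(s)
  89: appears 3 time(s)
  96: appears 1 time(s)
Step 2: The value 89 appears most frequently (3 times).
Step 3: Mode = 89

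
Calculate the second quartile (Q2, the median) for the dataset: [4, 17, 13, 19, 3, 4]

8.5

Step 1: Sort the data: [3, 4, 4, 13, 17, 19]
Step 2: n = 6
Step 3: Q2 is the median. Since n is even, it is the average of the values at positions 3 and 4:
  Q2 = (4 + 13) / 2 = 8.5
Step 4: Q2 = 8.5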